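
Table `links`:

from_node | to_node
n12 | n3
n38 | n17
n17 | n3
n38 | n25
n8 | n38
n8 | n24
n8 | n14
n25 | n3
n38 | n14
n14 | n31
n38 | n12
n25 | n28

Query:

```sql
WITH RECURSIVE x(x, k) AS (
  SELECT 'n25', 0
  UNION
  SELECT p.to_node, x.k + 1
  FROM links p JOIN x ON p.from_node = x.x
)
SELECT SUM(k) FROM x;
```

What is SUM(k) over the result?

2

Base: (n25, k=0).
Iteration 1: edges from {n25} -> (n28, k=1), (n3, k=1).
Iteration 2: no outgoing edges from {n28,n3}; recursion stops.
SUM(k) = 0 + 1 + 1 = 2.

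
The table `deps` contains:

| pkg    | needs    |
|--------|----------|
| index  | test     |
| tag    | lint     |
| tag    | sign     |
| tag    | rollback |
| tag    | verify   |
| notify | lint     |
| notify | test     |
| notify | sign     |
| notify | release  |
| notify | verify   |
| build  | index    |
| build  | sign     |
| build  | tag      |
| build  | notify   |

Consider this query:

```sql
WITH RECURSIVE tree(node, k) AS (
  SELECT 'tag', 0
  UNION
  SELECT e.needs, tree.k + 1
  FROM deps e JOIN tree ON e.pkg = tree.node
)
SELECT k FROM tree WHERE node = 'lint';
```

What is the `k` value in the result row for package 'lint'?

Base: (tag, k=0).
Iteration 1: edges from {tag} -> (lint, k=1), (rollback, k=1), (sign, k=1), (verify, k=1).
Iteration 2: no outgoing edges from {lint,rollback,sign,verify}; recursion stops.

1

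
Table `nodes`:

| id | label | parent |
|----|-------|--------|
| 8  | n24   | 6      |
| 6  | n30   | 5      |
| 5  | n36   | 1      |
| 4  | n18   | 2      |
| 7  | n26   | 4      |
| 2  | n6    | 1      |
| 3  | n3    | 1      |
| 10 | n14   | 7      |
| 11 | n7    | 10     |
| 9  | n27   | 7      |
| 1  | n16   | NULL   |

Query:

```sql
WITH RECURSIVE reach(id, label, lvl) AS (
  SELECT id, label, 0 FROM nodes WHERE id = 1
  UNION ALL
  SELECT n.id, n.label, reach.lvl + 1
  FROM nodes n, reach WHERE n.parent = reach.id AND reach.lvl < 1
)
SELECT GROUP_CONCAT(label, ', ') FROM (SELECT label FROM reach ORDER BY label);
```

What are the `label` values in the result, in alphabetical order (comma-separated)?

n16, n3, n36, n6

Base: id=1 (n16) at lvl 0.
Iteration 1: rows with parent in {1} -> n6 (id 2, lvl 1), n3 (id 3, lvl 1), n36 (id 5, lvl 1).
Iteration 2: lvl < 1 fails for all current rows; recursion stops.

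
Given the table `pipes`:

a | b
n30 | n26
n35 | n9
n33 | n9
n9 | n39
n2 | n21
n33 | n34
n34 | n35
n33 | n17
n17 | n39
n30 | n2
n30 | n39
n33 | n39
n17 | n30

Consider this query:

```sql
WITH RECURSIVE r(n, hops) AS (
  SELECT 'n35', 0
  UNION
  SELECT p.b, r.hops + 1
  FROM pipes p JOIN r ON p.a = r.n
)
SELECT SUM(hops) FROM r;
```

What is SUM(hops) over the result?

Base: (n35, hops=0).
Iteration 1: edges from {n35} -> (n9, hops=1).
Iteration 2: edges from {n9} -> (n39, hops=2).
Iteration 3: no outgoing edges from {n39}; recursion stops.
SUM(hops) = 0 + 1 + 2 = 3.

3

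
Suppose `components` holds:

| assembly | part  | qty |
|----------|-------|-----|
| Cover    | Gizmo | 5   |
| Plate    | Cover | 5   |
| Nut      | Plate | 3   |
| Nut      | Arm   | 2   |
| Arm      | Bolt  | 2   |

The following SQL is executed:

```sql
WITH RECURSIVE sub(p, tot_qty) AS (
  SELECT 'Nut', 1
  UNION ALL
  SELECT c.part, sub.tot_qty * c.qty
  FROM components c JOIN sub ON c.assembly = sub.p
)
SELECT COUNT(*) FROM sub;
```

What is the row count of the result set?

6

Base: (Nut, tot_qty=1).
Iteration 1: components of {Nut} -> Arm = 1*2 = 2, Plate = 1*3 = 3.
Iteration 2: components of {Arm,Plate} -> Bolt = 2*2 = 4, Cover = 3*5 = 15.
Iteration 3: components of {Bolt,Cover} -> Gizmo = 15*5 = 75.
Iteration 4: no further components; recursion stops.
Total rows emitted: 6.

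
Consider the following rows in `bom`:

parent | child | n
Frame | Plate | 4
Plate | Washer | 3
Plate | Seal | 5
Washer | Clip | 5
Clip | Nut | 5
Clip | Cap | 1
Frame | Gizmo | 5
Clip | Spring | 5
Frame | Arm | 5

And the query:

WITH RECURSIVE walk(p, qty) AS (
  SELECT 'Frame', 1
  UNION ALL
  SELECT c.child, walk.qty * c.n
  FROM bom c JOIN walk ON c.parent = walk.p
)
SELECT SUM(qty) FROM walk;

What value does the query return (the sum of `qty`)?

Base: (Frame, qty=1).
Iteration 1: components of {Frame} -> Arm = 1*5 = 5, Gizmo = 1*5 = 5, Plate = 1*4 = 4.
Iteration 2: components of {Arm,Gizmo,Plate} -> Seal = 4*5 = 20, Washer = 4*3 = 12.
Iteration 3: components of {Seal,Washer} -> Clip = 12*5 = 60.
Iteration 4: components of {Clip} -> Cap = 60*1 = 60, Nut = 60*5 = 300, Spring = 60*5 = 300.
Iteration 5: no further components; recursion stops.
SUM(qty) = 1 + 4 + 5 + 5 + 12 + 20 + 60 + 300 + 60 + 300 = 767.

767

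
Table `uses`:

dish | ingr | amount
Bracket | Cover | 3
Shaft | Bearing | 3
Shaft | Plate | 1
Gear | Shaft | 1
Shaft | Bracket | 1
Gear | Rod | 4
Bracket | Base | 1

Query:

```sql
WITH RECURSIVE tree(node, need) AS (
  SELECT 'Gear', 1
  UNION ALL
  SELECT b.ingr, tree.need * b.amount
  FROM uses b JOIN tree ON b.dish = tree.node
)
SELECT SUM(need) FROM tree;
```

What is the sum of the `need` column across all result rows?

Base: (Gear, need=1).
Iteration 1: components of {Gear} -> Rod = 1*4 = 4, Shaft = 1*1 = 1.
Iteration 2: components of {Rod,Shaft} -> Bearing = 1*3 = 3, Bracket = 1*1 = 1, Plate = 1*1 = 1.
Iteration 3: components of {Bearing,Bracket,Plate} -> Base = 1*1 = 1, Cover = 1*3 = 3.
Iteration 4: no further components; recursion stops.
SUM(need) = 1 + 1 + 4 + 1 + 1 + 3 + 3 + 1 = 15.

15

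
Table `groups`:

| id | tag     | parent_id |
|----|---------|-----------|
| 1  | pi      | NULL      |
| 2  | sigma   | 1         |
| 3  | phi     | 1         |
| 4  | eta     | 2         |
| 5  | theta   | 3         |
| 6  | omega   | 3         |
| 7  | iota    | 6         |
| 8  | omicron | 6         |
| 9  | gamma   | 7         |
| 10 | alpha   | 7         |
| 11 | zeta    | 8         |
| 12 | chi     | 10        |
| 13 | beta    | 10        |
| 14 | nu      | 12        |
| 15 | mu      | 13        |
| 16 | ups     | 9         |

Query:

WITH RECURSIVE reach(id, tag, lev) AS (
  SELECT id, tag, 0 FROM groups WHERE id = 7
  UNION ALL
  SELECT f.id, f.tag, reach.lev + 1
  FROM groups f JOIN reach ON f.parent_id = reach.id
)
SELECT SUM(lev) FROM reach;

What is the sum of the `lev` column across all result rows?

14

Base: id=7 (iota) at lev 0.
Iteration 1: rows with parent_id in {7} -> gamma (id 9, lev 1), alpha (id 10, lev 1).
Iteration 2: rows with parent_id in {9,10} -> chi (id 12, lev 2), beta (id 13, lev 2), ups (id 16, lev 2).
Iteration 3: rows with parent_id in {12,13,16} -> nu (id 14, lev 3), mu (id 15, lev 3).
Iteration 4: no rows with parent_id in {14,15}; recursion stops.
SUM(lev) = 0 + 1 + 1 + 2 + 2 + 2 + 3 + 3 = 14.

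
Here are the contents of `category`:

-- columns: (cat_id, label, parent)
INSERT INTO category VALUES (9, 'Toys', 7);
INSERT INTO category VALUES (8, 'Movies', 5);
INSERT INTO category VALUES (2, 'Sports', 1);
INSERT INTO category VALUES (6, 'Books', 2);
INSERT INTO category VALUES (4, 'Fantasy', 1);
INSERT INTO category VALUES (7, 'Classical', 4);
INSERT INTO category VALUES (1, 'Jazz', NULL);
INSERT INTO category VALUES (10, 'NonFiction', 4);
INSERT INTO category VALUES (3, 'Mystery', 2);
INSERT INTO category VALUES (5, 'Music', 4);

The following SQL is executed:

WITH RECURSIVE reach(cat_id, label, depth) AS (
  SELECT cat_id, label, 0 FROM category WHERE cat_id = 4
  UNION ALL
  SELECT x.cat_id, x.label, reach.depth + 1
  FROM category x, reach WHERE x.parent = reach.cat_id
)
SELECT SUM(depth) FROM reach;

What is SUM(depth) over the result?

Base: cat_id=4 (Fantasy) at depth 0.
Iteration 1: rows with parent in {4} -> Music (id 5, depth 1), Classical (id 7, depth 1), NonFiction (id 10, depth 1).
Iteration 2: rows with parent in {5,7,10} -> Movies (id 8, depth 2), Toys (id 9, depth 2).
Iteration 3: no rows with parent in {8,9}; recursion stops.
SUM(depth) = 0 + 1 + 1 + 1 + 2 + 2 = 7.

7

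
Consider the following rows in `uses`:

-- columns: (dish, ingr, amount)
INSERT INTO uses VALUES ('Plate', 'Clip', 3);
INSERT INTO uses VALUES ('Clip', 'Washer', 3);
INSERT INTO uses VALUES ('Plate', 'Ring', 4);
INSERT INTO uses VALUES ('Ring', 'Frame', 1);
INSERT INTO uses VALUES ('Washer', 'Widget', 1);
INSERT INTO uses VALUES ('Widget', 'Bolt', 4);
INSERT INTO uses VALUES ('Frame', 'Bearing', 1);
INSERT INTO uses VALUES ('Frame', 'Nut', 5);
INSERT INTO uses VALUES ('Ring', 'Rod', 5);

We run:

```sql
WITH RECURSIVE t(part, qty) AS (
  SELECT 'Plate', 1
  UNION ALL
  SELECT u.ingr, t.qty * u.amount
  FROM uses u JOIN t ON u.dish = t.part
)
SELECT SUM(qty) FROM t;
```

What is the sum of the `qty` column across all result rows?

Base: (Plate, qty=1).
Iteration 1: components of {Plate} -> Clip = 1*3 = 3, Ring = 1*4 = 4.
Iteration 2: components of {Clip,Ring} -> Frame = 4*1 = 4, Rod = 4*5 = 20, Washer = 3*3 = 9.
Iteration 3: components of {Frame,Rod,Washer} -> Bearing = 4*1 = 4, Nut = 4*5 = 20, Widget = 9*1 = 9.
Iteration 4: components of {Bearing,Nut,Widget} -> Bolt = 9*4 = 36.
Iteration 5: no further components; recursion stops.
SUM(qty) = 1 + 3 + 4 + 9 + 4 + 20 + 9 + 4 + 20 + 36 = 110.

110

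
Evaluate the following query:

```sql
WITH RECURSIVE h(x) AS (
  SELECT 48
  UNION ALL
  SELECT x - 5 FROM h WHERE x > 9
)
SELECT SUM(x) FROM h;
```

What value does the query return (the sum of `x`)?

252

Base: x=48.
Iteration 1: 48 > 9 holds -> x = 48 - 5 = 43.
Iteration 2: 43 > 9 holds -> x = 43 - 5 = 38.
Iteration 3: 38 > 9 holds -> x = 38 - 5 = 33.
Iteration 4: 33 > 9 holds -> x = 33 - 5 = 28.
Iteration 5: 28 > 9 holds -> x = 28 - 5 = 23.
Iteration 6: 23 > 9 holds -> x = 23 - 5 = 18.
Iteration 7: 18 > 9 holds -> x = 18 - 5 = 13.
Iteration 8: 13 > 9 holds -> x = 13 - 5 = 8.
Iteration 9: 8 > 9 fails; recursion stops.
SUM(x) = 48 + 43 + 38 + 33 + 28 + 23 + 18 + 13 + 8 = 252.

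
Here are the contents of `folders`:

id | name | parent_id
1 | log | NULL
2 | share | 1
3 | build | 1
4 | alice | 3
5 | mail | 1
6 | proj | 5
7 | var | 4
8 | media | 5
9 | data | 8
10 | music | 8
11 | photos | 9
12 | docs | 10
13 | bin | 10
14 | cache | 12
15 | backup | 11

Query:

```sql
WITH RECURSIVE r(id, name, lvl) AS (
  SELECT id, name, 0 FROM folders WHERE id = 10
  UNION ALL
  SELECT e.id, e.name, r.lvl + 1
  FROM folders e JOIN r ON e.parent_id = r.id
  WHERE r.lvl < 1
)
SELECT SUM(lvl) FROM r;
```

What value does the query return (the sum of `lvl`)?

2

Base: id=10 (music) at lvl 0.
Iteration 1: rows with parent_id in {10} -> docs (id 12, lvl 1), bin (id 13, lvl 1).
Iteration 2: lvl < 1 fails for all current rows; recursion stops.
SUM(lvl) = 0 + 1 + 1 = 2.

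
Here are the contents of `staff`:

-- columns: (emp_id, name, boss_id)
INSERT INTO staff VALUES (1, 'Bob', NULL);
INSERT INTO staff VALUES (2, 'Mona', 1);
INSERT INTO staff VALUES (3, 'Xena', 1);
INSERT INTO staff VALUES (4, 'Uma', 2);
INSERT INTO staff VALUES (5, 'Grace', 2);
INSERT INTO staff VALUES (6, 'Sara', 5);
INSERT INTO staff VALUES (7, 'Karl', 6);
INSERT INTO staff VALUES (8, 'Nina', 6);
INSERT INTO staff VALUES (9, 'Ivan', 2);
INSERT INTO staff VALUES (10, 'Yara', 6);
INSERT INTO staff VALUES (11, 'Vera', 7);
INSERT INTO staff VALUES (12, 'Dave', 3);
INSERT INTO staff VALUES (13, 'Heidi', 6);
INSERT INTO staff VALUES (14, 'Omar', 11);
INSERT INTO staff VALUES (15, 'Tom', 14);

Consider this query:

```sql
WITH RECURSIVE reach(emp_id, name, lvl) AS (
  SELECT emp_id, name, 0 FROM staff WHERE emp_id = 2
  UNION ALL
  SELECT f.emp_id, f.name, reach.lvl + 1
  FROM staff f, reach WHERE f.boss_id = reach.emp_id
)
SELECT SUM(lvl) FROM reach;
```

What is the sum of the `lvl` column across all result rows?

32

Base: emp_id=2 (Mona) at lvl 0.
Iteration 1: rows with boss_id in {2} -> Uma (id 4, lvl 1), Grace (id 5, lvl 1), Ivan (id 9, lvl 1).
Iteration 2: rows with boss_id in {4,5,9} -> Sara (id 6, lvl 2).
Iteration 3: rows with boss_id in {6} -> Karl (id 7, lvl 3), Nina (id 8, lvl 3), Yara (id 10, lvl 3), Heidi (id 13, lvl 3).
Iteration 4: rows with boss_id in {7,8,10,13} -> Vera (id 11, lvl 4).
Iteration 5: rows with boss_id in {11} -> Omar (id 14, lvl 5).
Iteration 6: rows with boss_id in {14} -> Tom (id 15, lvl 6).
Iteration 7: no rows with boss_id in {15}; recursion stops.
SUM(lvl) = 0 + 1 + 1 + 1 + 2 + 3 + 3 + 3 + 3 + 4 + 5 + 6 = 32.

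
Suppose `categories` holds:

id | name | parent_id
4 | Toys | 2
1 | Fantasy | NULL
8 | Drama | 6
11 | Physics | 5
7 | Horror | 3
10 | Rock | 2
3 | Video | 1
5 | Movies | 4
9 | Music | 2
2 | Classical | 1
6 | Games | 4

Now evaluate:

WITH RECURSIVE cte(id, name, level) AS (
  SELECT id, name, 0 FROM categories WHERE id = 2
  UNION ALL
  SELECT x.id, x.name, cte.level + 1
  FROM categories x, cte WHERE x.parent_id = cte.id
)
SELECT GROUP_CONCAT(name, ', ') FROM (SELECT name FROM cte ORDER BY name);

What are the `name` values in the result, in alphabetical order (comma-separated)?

Classical, Drama, Games, Movies, Music, Physics, Rock, Toys

Base: id=2 (Classical) at level 0.
Iteration 1: rows with parent_id in {2} -> Toys (id 4, level 1), Music (id 9, level 1), Rock (id 10, level 1).
Iteration 2: rows with parent_id in {4,9,10} -> Movies (id 5, level 2), Games (id 6, level 2).
Iteration 3: rows with parent_id in {5,6} -> Drama (id 8, level 3), Physics (id 11, level 3).
Iteration 4: no rows with parent_id in {8,11}; recursion stops.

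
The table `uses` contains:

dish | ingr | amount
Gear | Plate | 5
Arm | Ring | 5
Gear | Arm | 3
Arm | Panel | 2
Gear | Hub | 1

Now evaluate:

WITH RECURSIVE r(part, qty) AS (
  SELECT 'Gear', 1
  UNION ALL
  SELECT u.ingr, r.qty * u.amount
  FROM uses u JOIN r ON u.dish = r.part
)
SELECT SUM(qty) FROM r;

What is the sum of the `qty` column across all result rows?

Base: (Gear, qty=1).
Iteration 1: components of {Gear} -> Arm = 1*3 = 3, Hub = 1*1 = 1, Plate = 1*5 = 5.
Iteration 2: components of {Arm,Hub,Plate} -> Panel = 3*2 = 6, Ring = 3*5 = 15.
Iteration 3: no further components; recursion stops.
SUM(qty) = 1 + 1 + 3 + 5 + 15 + 6 = 31.

31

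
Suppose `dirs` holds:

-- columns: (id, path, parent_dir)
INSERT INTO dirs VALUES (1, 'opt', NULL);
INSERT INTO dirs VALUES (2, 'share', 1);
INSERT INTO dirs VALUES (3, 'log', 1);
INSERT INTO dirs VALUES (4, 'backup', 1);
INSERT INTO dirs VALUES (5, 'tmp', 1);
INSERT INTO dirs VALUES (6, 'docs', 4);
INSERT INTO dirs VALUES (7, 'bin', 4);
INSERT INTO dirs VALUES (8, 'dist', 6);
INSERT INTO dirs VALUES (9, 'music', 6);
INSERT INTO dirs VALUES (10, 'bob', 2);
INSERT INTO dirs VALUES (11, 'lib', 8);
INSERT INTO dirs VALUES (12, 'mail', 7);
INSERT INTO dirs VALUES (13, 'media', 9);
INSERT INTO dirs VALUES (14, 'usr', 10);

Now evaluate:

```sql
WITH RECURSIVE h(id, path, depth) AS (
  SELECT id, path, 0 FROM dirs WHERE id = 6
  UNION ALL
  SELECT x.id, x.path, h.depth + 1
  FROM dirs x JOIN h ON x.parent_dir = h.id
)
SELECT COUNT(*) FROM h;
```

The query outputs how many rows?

Base: id=6 (docs) at depth 0.
Iteration 1: rows with parent_dir in {6} -> dist (id 8, depth 1), music (id 9, depth 1).
Iteration 2: rows with parent_dir in {8,9} -> lib (id 11, depth 2), media (id 13, depth 2).
Iteration 3: no rows with parent_dir in {11,13}; recursion stops.
Total rows emitted: 5.

5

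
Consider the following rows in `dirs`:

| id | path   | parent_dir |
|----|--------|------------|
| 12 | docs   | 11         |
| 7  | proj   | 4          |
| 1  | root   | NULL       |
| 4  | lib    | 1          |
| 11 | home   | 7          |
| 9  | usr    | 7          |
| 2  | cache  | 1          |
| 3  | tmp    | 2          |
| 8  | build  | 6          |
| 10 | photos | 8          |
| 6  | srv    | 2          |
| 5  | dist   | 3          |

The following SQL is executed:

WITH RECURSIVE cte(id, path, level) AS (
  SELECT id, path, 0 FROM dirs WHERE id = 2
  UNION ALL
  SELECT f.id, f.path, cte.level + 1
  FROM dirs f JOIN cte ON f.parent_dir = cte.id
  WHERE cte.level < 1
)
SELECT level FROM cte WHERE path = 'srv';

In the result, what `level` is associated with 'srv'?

Base: id=2 (cache) at level 0.
Iteration 1: rows with parent_dir in {2} -> tmp (id 3, level 1), srv (id 6, level 1).
Iteration 2: level < 1 fails for all current rows; recursion stops.

1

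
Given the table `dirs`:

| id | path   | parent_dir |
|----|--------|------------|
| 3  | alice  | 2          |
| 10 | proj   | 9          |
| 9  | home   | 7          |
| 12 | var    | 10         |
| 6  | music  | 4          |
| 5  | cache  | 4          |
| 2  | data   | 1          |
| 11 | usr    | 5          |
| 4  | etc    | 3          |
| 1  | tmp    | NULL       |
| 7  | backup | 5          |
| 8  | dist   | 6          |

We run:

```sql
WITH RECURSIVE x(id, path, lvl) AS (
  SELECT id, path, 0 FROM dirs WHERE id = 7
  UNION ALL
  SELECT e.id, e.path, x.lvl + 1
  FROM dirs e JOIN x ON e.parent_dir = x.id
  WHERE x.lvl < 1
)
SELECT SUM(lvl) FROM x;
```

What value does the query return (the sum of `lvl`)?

Base: id=7 (backup) at lvl 0.
Iteration 1: rows with parent_dir in {7} -> home (id 9, lvl 1).
Iteration 2: lvl < 1 fails for all current rows; recursion stops.
SUM(lvl) = 0 + 1 = 1.

1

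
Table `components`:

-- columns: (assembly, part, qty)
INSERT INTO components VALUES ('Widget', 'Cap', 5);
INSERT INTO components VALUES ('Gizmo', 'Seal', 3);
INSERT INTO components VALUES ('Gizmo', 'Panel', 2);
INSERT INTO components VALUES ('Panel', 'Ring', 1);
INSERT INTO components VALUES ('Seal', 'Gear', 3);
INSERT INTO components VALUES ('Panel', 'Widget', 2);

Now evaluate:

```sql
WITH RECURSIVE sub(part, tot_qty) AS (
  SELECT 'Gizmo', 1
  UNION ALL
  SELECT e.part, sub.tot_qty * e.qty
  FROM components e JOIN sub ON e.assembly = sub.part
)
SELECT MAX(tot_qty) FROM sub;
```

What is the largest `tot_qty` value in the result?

20

Base: (Gizmo, tot_qty=1).
Iteration 1: components of {Gizmo} -> Panel = 1*2 = 2, Seal = 1*3 = 3.
Iteration 2: components of {Panel,Seal} -> Gear = 3*3 = 9, Ring = 2*1 = 2, Widget = 2*2 = 4.
Iteration 3: components of {Gear,Ring,Widget} -> Cap = 4*5 = 20.
Iteration 4: no further components; recursion stops.
tot_qty values: 1, 2, 3, 2, 4, 9, 20; the maximum is 20.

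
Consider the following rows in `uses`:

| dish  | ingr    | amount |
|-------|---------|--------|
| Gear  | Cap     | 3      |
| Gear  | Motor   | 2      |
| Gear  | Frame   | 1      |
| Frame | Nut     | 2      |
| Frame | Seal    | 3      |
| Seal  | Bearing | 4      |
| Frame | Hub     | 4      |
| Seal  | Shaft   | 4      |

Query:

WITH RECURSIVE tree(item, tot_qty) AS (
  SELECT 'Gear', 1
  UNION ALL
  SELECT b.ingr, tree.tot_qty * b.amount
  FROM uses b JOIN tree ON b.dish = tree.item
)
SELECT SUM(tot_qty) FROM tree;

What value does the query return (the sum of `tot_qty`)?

Base: (Gear, tot_qty=1).
Iteration 1: components of {Gear} -> Cap = 1*3 = 3, Frame = 1*1 = 1, Motor = 1*2 = 2.
Iteration 2: components of {Cap,Frame,Motor} -> Hub = 1*4 = 4, Nut = 1*2 = 2, Seal = 1*3 = 3.
Iteration 3: components of {Hub,Nut,Seal} -> Bearing = 3*4 = 12, Shaft = 3*4 = 12.
Iteration 4: no further components; recursion stops.
SUM(tot_qty) = 1 + 3 + 2 + 1 + 2 + 3 + 4 + 12 + 12 = 40.

40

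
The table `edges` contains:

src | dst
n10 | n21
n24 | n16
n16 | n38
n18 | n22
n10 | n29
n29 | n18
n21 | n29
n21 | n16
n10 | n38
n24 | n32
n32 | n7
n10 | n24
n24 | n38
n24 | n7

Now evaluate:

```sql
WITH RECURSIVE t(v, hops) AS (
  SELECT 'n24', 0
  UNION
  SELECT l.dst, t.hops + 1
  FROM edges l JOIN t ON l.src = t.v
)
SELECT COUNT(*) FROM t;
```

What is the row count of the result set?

Base: (n24, hops=0).
Iteration 1: edges from {n24} -> (n16, hops=1), (n32, hops=1), (n38, hops=1), (n7, hops=1).
Iteration 2: edges from {n16,n32,n38,n7} -> (n38, hops=2), (n7, hops=2).
Iteration 3: no outgoing edges from {n38,n7}; recursion stops.
Total rows emitted: 7.

7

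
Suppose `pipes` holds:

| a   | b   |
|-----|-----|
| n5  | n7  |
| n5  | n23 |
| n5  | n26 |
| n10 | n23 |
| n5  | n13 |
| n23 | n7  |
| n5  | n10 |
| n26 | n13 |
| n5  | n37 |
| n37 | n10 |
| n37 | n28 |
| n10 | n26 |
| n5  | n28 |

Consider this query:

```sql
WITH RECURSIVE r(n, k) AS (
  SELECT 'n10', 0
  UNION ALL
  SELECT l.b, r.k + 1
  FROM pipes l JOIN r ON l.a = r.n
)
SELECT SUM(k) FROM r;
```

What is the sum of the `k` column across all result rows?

Base: (n10, k=0).
Iteration 1: edges from {n10} -> (n23, k=1), (n26, k=1).
Iteration 2: edges from {n23,n26} -> (n13, k=2), (n7, k=2).
Iteration 3: no outgoing edges from {n13,n7}; recursion stops.
SUM(k) = 0 + 1 + 1 + 2 + 2 = 6.

6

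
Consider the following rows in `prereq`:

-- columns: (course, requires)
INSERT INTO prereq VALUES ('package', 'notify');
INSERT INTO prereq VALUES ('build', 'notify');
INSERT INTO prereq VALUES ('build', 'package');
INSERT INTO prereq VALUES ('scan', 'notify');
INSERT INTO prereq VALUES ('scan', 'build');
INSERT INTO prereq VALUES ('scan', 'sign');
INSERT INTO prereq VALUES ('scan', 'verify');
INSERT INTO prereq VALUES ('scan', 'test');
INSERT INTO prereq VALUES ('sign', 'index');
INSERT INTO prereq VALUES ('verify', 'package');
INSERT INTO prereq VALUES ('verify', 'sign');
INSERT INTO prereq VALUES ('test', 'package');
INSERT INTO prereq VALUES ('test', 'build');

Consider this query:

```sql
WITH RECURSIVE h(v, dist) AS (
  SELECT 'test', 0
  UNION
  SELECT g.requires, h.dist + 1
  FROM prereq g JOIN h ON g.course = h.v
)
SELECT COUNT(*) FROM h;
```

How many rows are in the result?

6

Base: (test, dist=0).
Iteration 1: edges from {test} -> (build, dist=1), (package, dist=1).
Iteration 2: edges from {build,package} -> (notify, dist=2), (package, dist=2). [UNION drops 1 duplicate row(s)]
Iteration 3: edges from {notify,package} -> (notify, dist=3).
Iteration 4: no outgoing edges from {notify}; recursion stops.
Total rows emitted: 6.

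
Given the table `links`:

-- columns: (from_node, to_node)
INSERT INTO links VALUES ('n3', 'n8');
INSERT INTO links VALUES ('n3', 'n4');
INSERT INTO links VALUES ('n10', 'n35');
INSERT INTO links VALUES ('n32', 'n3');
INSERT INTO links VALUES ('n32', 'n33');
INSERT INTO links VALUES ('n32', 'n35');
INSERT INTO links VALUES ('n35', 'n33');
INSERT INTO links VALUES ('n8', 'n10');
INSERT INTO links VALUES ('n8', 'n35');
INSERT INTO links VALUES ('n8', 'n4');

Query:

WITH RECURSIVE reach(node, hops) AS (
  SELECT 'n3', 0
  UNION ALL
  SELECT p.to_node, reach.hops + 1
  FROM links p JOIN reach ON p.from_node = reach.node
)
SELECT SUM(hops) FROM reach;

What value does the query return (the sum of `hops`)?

18

Base: (n3, hops=0).
Iteration 1: edges from {n3} -> (n4, hops=1), (n8, hops=1).
Iteration 2: edges from {n4,n8} -> (n10, hops=2), (n35, hops=2), (n4, hops=2).
Iteration 3: edges from {n10,n35,n4} -> (n33, hops=3), (n35, hops=3).
Iteration 4: edges from {n33,n35} -> (n33, hops=4).
Iteration 5: no outgoing edges from {n33}; recursion stops.
SUM(hops) = 0 + 1 + 1 + 2 + 2 + 2 + 3 + 3 + 4 = 18.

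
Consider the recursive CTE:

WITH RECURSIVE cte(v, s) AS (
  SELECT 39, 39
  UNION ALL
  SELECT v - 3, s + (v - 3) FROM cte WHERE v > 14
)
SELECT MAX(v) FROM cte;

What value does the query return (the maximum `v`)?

Base: v=39, s=39.
Iteration 1: 39 > 14 holds -> v = 39 - 3 = 36, s = 39 + 36 = 75.
Iteration 2: 36 > 14 holds -> v = 36 - 3 = 33, s = 75 + 33 = 108.
Iteration 3: 33 > 14 holds -> v = 33 - 3 = 30, s = 108 + 30 = 138.
Iteration 4: 30 > 14 holds -> v = 30 - 3 = 27, s = 138 + 27 = 165.
Iteration 5: 27 > 14 holds -> v = 27 - 3 = 24, s = 165 + 24 = 189.
Iteration 6: 24 > 14 holds -> v = 24 - 3 = 21, s = 189 + 21 = 210.
Iteration 7: 21 > 14 holds -> v = 21 - 3 = 18, s = 210 + 18 = 228.
Iteration 8: 18 > 14 holds -> v = 18 - 3 = 15, s = 228 + 15 = 243.
Iteration 9: 15 > 14 holds -> v = 15 - 3 = 12, s = 243 + 12 = 255.
Iteration 10: 12 > 14 fails; recursion stops.
v values: 39, 36, 33, 30, 27, 24, 21, 18, 15, 12; the maximum is 39.

39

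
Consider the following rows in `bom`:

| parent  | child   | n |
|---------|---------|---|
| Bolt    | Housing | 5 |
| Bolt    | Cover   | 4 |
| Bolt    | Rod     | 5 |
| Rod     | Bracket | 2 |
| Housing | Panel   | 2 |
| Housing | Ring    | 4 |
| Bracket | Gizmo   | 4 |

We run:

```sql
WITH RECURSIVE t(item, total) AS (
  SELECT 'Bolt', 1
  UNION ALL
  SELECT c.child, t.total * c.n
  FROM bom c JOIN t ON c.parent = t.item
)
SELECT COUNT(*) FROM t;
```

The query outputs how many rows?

8

Base: (Bolt, total=1).
Iteration 1: components of {Bolt} -> Cover = 1*4 = 4, Housing = 1*5 = 5, Rod = 1*5 = 5.
Iteration 2: components of {Cover,Housing,Rod} -> Bracket = 5*2 = 10, Panel = 5*2 = 10, Ring = 5*4 = 20.
Iteration 3: components of {Bracket,Panel,Ring} -> Gizmo = 10*4 = 40.
Iteration 4: no further components; recursion stops.
Total rows emitted: 8.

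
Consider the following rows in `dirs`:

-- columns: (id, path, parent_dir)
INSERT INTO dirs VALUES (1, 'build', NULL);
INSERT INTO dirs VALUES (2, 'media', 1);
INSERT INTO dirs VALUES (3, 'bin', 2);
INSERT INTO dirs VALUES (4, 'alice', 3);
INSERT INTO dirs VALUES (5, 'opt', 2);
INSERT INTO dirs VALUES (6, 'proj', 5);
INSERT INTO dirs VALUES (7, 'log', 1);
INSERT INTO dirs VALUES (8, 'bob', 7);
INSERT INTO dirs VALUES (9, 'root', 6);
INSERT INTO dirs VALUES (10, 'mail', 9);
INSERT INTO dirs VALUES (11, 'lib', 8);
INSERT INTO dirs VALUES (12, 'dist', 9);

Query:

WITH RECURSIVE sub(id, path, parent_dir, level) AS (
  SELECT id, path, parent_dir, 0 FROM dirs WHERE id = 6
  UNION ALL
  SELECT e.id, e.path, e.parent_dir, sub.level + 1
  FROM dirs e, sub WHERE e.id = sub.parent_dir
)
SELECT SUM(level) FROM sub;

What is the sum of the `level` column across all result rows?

6

Base: id=6 (proj), parent_dir=5, level 0.
Iteration 1: join on id=5 -> opt (id 5, parent_dir=2, level 1).
Iteration 2: join on id=2 -> media (id 2, parent_dir=1, level 2).
Iteration 3: join on id=1 -> build (id 1, parent_dir=NULL, level 3).
Iteration 4: parent_dir is NULL; no match; recursion stops.
SUM(level) = 0 + 1 + 2 + 3 = 6.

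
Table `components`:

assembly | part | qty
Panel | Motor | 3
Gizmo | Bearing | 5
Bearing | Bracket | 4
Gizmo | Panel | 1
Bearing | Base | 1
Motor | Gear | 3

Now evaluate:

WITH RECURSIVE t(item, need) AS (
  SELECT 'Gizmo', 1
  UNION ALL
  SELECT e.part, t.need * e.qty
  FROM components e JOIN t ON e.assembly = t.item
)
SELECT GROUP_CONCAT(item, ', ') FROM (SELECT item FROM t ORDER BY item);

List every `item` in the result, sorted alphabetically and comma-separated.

Base: (Gizmo, need=1).
Iteration 1: components of {Gizmo} -> Bearing = 1*5 = 5, Panel = 1*1 = 1.
Iteration 2: components of {Bearing,Panel} -> Base = 5*1 = 5, Bracket = 5*4 = 20, Motor = 1*3 = 3.
Iteration 3: components of {Base,Bracket,Motor} -> Gear = 3*3 = 9.
Iteration 4: no further components; recursion stops.

Base, Bearing, Bracket, Gear, Gizmo, Motor, Panel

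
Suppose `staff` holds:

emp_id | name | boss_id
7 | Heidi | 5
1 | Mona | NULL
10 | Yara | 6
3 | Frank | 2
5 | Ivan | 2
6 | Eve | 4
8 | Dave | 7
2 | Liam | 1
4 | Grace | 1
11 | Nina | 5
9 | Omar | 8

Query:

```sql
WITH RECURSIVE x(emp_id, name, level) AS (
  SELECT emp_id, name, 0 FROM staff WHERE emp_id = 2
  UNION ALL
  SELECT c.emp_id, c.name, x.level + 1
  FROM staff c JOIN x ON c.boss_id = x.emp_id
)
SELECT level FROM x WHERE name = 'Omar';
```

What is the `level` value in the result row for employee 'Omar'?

4

Base: emp_id=2 (Liam) at level 0.
Iteration 1: rows with boss_id in {2} -> Frank (id 3, level 1), Ivan (id 5, level 1).
Iteration 2: rows with boss_id in {3,5} -> Heidi (id 7, level 2), Nina (id 11, level 2).
Iteration 3: rows with boss_id in {7,11} -> Dave (id 8, level 3).
Iteration 4: rows with boss_id in {8} -> Omar (id 9, level 4).
Iteration 5: no rows with boss_id in {9}; recursion stops.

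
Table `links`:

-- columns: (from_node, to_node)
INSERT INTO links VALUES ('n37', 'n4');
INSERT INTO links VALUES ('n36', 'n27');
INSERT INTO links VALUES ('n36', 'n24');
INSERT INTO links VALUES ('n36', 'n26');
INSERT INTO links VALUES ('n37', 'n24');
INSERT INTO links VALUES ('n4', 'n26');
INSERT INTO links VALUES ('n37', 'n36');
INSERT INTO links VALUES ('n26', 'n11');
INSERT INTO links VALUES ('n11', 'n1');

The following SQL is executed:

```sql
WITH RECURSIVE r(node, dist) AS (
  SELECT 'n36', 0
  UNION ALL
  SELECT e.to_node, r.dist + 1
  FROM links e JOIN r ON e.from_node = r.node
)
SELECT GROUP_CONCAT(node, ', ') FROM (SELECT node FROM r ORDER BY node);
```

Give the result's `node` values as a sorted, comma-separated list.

n1, n11, n24, n26, n27, n36

Base: (n36, dist=0).
Iteration 1: edges from {n36} -> (n24, dist=1), (n26, dist=1), (n27, dist=1).
Iteration 2: edges from {n24,n26,n27} -> (n11, dist=2).
Iteration 3: edges from {n11} -> (n1, dist=3).
Iteration 4: no outgoing edges from {n1}; recursion stops.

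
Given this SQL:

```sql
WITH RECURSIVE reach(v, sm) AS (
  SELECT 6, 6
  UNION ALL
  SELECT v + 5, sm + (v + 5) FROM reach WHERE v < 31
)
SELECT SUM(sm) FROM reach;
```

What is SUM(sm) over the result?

301

Base: v=6, sm=6.
Iteration 1: 6 < 31 holds -> v = 6 + 5 = 11, sm = 6 + 11 = 17.
Iteration 2: 11 < 31 holds -> v = 11 + 5 = 16, sm = 17 + 16 = 33.
Iteration 3: 16 < 31 holds -> v = 16 + 5 = 21, sm = 33 + 21 = 54.
Iteration 4: 21 < 31 holds -> v = 21 + 5 = 26, sm = 54 + 26 = 80.
Iteration 5: 26 < 31 holds -> v = 26 + 5 = 31, sm = 80 + 31 = 111.
Iteration 6: 31 < 31 fails; recursion stops.
SUM(sm) = 6 + 17 + 33 + 54 + 80 + 111 = 301.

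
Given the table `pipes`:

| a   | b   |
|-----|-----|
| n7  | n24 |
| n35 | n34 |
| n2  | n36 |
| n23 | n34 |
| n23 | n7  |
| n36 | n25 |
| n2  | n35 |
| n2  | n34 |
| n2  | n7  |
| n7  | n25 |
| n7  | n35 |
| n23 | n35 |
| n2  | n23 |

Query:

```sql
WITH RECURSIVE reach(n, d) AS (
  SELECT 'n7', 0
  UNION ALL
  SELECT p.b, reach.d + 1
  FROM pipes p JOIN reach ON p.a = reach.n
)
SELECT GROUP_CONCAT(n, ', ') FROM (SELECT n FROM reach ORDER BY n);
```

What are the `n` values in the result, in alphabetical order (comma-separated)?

Base: (n7, d=0).
Iteration 1: edges from {n7} -> (n24, d=1), (n25, d=1), (n35, d=1).
Iteration 2: edges from {n24,n25,n35} -> (n34, d=2).
Iteration 3: no outgoing edges from {n34}; recursion stops.

n24, n25, n34, n35, n7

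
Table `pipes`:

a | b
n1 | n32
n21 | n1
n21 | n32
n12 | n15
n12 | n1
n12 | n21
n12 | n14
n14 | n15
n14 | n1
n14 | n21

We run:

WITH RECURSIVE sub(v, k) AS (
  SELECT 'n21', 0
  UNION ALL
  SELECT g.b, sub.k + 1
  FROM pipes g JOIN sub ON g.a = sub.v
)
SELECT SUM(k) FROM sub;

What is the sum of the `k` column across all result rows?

4

Base: (n21, k=0).
Iteration 1: edges from {n21} -> (n1, k=1), (n32, k=1).
Iteration 2: edges from {n1,n32} -> (n32, k=2).
Iteration 3: no outgoing edges from {n32}; recursion stops.
SUM(k) = 0 + 1 + 1 + 2 = 4.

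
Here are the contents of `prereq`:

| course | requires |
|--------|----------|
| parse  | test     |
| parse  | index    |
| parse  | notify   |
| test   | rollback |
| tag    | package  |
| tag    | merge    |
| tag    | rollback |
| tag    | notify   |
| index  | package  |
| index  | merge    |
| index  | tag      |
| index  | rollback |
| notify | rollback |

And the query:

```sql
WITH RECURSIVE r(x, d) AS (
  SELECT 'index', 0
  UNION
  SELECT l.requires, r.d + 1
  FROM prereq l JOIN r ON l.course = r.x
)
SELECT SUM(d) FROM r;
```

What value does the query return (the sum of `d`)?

Base: (index, d=0).
Iteration 1: edges from {index} -> (merge, d=1), (package, d=1), (rollback, d=1), (tag, d=1).
Iteration 2: edges from {merge,package,rollback,tag} -> (merge, d=2), (notify, d=2), (package, d=2), (rollback, d=2).
Iteration 3: edges from {merge,notify,package,rollback} -> (rollback, d=3).
Iteration 4: no outgoing edges from {rollback}; recursion stops.
SUM(d) = 0 + 1 + 1 + 1 + 1 + 2 + 2 + 2 + 2 + 3 = 15.

15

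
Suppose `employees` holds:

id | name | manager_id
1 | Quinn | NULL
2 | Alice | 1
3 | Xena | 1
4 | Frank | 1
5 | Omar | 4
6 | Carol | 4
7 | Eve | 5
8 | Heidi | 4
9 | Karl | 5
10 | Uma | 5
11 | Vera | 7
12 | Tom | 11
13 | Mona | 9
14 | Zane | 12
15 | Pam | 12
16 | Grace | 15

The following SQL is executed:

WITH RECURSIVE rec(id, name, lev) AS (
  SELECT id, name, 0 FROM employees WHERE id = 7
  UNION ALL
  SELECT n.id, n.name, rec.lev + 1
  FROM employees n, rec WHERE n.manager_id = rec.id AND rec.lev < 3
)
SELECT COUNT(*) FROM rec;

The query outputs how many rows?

5

Base: id=7 (Eve) at lev 0.
Iteration 1: rows with manager_id in {7} -> Vera (id 11, lev 1).
Iteration 2: rows with manager_id in {11} -> Tom (id 12, lev 2).
Iteration 3: rows with manager_id in {12} -> Zane (id 14, lev 3), Pam (id 15, lev 3).
Iteration 4: lev < 3 fails for all current rows; recursion stops.
Total rows emitted: 5.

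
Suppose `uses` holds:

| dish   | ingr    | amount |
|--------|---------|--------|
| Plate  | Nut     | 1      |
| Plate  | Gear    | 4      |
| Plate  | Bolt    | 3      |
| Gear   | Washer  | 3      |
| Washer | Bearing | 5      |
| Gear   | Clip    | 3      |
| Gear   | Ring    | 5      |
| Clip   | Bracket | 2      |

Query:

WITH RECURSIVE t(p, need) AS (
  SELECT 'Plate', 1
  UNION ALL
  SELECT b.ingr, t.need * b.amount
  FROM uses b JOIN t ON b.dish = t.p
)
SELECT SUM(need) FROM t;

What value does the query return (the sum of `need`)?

137

Base: (Plate, need=1).
Iteration 1: components of {Plate} -> Bolt = 1*3 = 3, Gear = 1*4 = 4, Nut = 1*1 = 1.
Iteration 2: components of {Bolt,Gear,Nut} -> Clip = 4*3 = 12, Ring = 4*5 = 20, Washer = 4*3 = 12.
Iteration 3: components of {Clip,Ring,Washer} -> Bearing = 12*5 = 60, Bracket = 12*2 = 24.
Iteration 4: no further components; recursion stops.
SUM(need) = 1 + 1 + 4 + 3 + 12 + 12 + 20 + 60 + 24 = 137.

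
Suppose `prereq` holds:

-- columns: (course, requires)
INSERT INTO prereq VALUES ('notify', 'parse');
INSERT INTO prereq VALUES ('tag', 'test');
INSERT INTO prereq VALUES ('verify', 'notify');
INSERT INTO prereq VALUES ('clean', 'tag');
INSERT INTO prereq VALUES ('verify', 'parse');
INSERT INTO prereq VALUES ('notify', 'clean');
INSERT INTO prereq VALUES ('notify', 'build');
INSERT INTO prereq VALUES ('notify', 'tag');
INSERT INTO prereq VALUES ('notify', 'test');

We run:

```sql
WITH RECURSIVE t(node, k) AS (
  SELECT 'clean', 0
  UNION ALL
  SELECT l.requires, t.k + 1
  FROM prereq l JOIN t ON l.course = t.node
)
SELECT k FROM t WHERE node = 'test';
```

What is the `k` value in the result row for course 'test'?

Base: (clean, k=0).
Iteration 1: edges from {clean} -> (tag, k=1).
Iteration 2: edges from {tag} -> (test, k=2).
Iteration 3: no outgoing edges from {test}; recursion stops.

2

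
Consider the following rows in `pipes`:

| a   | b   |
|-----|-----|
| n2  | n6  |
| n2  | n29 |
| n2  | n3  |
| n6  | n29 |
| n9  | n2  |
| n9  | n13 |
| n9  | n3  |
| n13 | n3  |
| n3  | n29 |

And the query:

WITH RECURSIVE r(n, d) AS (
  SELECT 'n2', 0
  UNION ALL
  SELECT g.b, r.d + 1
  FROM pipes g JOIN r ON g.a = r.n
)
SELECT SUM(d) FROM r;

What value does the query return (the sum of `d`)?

Base: (n2, d=0).
Iteration 1: edges from {n2} -> (n29, d=1), (n3, d=1), (n6, d=1).
Iteration 2: edges from {n29,n3,n6} -> (n29, d=2) x2. [UNION ALL keeps all 2 new rows, including repeats]
Iteration 3: no outgoing edges from {n29}; recursion stops.
SUM(d) = 0 + 1 + 1 + 1 + 2 + 2 = 7.

7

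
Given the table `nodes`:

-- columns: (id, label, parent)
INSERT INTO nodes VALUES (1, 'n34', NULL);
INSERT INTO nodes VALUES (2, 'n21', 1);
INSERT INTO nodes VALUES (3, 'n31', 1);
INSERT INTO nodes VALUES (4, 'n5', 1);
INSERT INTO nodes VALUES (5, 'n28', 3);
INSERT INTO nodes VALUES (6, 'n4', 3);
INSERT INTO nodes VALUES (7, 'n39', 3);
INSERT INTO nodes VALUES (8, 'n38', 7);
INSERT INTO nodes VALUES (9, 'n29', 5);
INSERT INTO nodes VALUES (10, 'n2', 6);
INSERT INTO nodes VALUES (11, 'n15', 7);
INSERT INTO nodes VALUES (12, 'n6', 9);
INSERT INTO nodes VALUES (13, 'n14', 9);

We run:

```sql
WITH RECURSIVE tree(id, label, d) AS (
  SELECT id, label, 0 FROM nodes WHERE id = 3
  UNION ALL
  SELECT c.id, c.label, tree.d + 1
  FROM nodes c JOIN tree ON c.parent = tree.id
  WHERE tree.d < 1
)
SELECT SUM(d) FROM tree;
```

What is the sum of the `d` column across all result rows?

3

Base: id=3 (n31) at d 0.
Iteration 1: rows with parent in {3} -> n28 (id 5, d 1), n4 (id 6, d 1), n39 (id 7, d 1).
Iteration 2: d < 1 fails for all current rows; recursion stops.
SUM(d) = 0 + 1 + 1 + 1 = 3.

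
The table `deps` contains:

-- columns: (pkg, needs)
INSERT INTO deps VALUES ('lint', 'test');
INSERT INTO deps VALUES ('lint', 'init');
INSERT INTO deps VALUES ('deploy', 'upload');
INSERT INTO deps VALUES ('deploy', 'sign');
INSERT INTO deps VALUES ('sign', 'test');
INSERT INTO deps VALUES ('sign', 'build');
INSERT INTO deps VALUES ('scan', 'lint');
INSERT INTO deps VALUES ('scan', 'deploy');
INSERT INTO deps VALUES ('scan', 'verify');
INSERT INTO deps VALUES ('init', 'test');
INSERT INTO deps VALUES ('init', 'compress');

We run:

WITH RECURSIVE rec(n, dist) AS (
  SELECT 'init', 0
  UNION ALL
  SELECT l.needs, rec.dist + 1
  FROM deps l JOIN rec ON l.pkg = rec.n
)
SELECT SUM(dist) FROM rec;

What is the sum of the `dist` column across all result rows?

2

Base: (init, dist=0).
Iteration 1: edges from {init} -> (compress, dist=1), (test, dist=1).
Iteration 2: no outgoing edges from {compress,test}; recursion stops.
SUM(dist) = 0 + 1 + 1 = 2.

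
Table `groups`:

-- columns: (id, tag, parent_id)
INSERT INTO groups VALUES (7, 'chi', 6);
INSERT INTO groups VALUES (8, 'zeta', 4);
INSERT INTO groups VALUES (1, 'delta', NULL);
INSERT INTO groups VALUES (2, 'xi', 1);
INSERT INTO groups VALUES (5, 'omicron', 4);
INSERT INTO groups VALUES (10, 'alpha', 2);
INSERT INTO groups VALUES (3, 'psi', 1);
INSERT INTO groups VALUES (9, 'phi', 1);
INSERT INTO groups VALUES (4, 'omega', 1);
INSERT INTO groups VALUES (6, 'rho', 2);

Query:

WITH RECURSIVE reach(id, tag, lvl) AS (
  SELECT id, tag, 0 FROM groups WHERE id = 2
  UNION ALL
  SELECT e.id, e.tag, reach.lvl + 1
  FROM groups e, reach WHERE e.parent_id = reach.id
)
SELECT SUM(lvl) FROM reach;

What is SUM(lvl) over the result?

4

Base: id=2 (xi) at lvl 0.
Iteration 1: rows with parent_id in {2} -> rho (id 6, lvl 1), alpha (id 10, lvl 1).
Iteration 2: rows with parent_id in {6,10} -> chi (id 7, lvl 2).
Iteration 3: no rows with parent_id in {7}; recursion stops.
SUM(lvl) = 0 + 1 + 1 + 2 = 4.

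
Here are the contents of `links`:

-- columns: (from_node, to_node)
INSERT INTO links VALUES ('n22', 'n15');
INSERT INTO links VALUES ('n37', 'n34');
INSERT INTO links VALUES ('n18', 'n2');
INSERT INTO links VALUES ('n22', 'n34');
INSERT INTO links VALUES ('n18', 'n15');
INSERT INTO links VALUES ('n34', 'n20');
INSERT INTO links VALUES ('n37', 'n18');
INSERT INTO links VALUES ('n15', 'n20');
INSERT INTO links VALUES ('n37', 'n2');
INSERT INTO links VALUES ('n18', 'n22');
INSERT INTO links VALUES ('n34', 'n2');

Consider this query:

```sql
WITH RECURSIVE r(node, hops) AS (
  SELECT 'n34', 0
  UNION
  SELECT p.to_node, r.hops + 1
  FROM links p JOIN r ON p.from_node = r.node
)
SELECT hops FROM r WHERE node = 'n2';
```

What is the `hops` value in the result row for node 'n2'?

Base: (n34, hops=0).
Iteration 1: edges from {n34} -> (n2, hops=1), (n20, hops=1).
Iteration 2: no outgoing edges from {n2,n20}; recursion stops.

1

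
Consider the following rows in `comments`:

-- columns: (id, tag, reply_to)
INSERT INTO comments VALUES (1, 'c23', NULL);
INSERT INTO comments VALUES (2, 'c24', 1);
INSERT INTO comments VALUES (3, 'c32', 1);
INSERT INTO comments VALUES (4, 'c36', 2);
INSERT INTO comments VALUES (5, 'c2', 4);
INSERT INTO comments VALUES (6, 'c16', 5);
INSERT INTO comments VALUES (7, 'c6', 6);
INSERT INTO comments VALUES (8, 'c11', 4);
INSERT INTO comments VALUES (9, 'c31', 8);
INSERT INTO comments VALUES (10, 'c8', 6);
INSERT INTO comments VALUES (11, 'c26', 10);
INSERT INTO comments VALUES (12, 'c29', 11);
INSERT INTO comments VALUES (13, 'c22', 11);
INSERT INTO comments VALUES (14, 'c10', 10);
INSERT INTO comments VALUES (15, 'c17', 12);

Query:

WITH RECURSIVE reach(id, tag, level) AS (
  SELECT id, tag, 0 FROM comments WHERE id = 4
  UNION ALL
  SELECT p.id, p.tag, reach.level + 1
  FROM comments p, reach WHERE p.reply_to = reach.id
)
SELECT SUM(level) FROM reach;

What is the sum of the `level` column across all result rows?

36

Base: id=4 (c36) at level 0.
Iteration 1: rows with reply_to in {4} -> c2 (id 5, level 1), c11 (id 8, level 1).
Iteration 2: rows with reply_to in {5,8} -> c16 (id 6, level 2), c31 (id 9, level 2).
Iteration 3: rows with reply_to in {6,9} -> c6 (id 7, level 3), c8 (id 10, level 3).
Iteration 4: rows with reply_to in {7,10} -> c26 (id 11, level 4), c10 (id 14, level 4).
Iteration 5: rows with reply_to in {11,14} -> c29 (id 12, level 5), c22 (id 13, level 5).
Iteration 6: rows with reply_to in {12,13} -> c17 (id 15, level 6).
Iteration 7: no rows with reply_to in {15}; recursion stops.
SUM(level) = 0 + 1 + 1 + 2 + 2 + 3 + 3 + 4 + 4 + 5 + 5 + 6 = 36.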